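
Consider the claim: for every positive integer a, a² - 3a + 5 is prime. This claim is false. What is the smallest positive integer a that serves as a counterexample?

A counterexample is any positive integer a such that a² - 3a + 5 is not prime; we check each in order.
a = 1: a² - 3a + 5 = 3, prime.
a = 2: a² - 3a + 5 = 3, prime.
a = 3: a² - 3a + 5 = 5, prime.
a = 4: a² - 3a + 5 = 9 = 3 × 3, composite.
So a = 4 is the smallest counterexample.

a = 4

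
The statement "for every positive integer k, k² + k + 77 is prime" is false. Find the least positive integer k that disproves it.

k = 6

Check each positive integer k in order until k² + k + 77 is not prime.
For k = 1, 2, 3, 4, 5 the conclusion holds.
k = 6: k² + k + 77 = 119 = 7 × 17, composite.
Hence k = 6 is a counterexample.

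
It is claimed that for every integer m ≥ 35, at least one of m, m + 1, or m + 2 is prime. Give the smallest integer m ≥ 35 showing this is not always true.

A counterexample is any integer m ≥ 35 such that m, m + 1, m + 2 are all composite; we check each in order.
m = 35: 37 is prime.
m = 36: 37 is prime.
m = 37: 37 is prime.
m = 38: 38 = 2 × 19; 39 = 3 × 13; 40 = 2 × 20 — all composite.

m = 38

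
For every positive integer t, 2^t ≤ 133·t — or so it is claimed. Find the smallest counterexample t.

t = 11

A counterexample is any positive integer t such that 2^t > 133·t; we check each in order.
For t = 1, 2, 3, 4, 5, 6, 7, 8, 9, 10 the conclusion holds.
t = 11: 2^t = 2048 and 133·t = 1463, so 2048 > 1463.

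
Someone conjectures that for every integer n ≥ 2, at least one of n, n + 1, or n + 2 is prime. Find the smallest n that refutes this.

We need the least integer n ≥ 2 for which n, n + 1, n + 2 are all composite.
The first 6 eligible values, up to n = 7, all satisfy the conclusion.
n = 8: 8 = 2 × 4; 9 = 3 × 3; 10 = 2 × 5 — all composite.

n = 8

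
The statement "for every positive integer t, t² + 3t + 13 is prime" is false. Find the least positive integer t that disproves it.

For t = 1, 2, 3, 4, 5, 6, 7, 8 the conclusion holds.
t = 9: t² + 3t + 13 = 121 = 11 × 11, composite.
So t = 9 is the smallest counterexample.

t = 9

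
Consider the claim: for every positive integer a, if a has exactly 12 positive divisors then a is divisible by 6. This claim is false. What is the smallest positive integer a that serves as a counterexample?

Check each positive integer a in order until a has exactly 12 positive divisors but a is not divisible by 6.
For a = 60, 72, 84, 90, 96, 108, 126, 132 the conclusion holds.
a = 140: τ(140) = 12; 140 mod 6 = 2.

a = 140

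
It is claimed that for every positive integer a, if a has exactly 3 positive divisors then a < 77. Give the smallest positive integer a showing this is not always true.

a = 121

A counterexample is any positive integer a such that a has exactly 3 positive divisors but the claim fails; we check each in order.
a = 4: τ(4) = 3; 4 < 77.
a = 9: τ(9) = 3; 9 < 77.
a = 25: τ(25) = 3; 25 < 77.
a = 49: τ(49) = 3; 49 < 77.
a = 121: τ(121) = 3; 121 ≥ 77.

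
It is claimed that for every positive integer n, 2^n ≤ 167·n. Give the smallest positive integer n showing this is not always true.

Check each positive integer n in order until 2^n > 167·n.
The first 10 eligible values, up to n = 10, all satisfy the conclusion.
n = 11: 2^n = 2048 and 167·n = 1837, so 2048 > 1837.
Thus n = 11 disproves the claim, and no smaller n works.

n = 11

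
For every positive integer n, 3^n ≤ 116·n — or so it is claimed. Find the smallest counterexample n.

We need the least positive integer n for which 3^n > 116·n.
n = 1: 3^n = 3 and 116·n = 116, so 3 ≤ 116.
n = 2: 3^n = 9 and 116·n = 232, so 9 ≤ 232.
n = 3: 3^n = 27 and 116·n = 348, so 27 ≤ 348.
n = 4: 3^n = 81 and 116·n = 464, so 81 ≤ 464.
n = 5: 3^n = 243 and 116·n = 580, so 243 ≤ 580.
n = 6: 3^n = 729 and 116·n = 696, so 729 > 696.
Hence n = 6 is a counterexample.

n = 6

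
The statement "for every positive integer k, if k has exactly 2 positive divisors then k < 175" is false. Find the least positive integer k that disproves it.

k = 179

A counterexample is any positive integer k such that k has exactly 2 positive divisors but the claim fails; we check each in order.
For k = 2, 3, 5, 7, …, 163, 167, 173 the conclusion holds.
k = 179: τ(179) = 2; 179 ≥ 175.
So k = 179 is the smallest counterexample.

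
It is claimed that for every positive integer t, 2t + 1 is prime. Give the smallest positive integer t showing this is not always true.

We need the least positive integer t for which 2t + 1 is not prime.
For t = 1, 2, 3 the conclusion holds.
t = 4: 2t + 1 = 9 = 3 × 3, composite.

t = 4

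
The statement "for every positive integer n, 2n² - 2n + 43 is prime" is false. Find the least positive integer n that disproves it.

Check each positive integer n in order until 2n² - 2n + 43 is not prime.
n = 1: 2n² - 2n + 43 = 43, prime.
n = 2: 2n² - 2n + 43 = 47, prime.
n = 3: 2n² - 2n + 43 = 55 = 5 × 11, composite.
Thus n = 3 disproves the claim, and no smaller n works.

n = 3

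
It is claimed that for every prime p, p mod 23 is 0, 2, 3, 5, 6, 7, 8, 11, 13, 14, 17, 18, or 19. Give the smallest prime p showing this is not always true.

We need the least prime p for which the claim fails.
The first 13 eligible values, up to p = 41, all satisfy the conclusion.
p = 43: 43 mod 23 = 20 — not in {0, 2, 3, 5, 6, 7, 8, 11, 13, 14, 17, 18, 19}.
Thus p = 43 disproves the claim, and no smaller p works.

p = 43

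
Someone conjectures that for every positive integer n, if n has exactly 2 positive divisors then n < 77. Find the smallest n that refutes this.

Check each positive integer n in order until n has exactly 2 positive divisors but the claim fails.
The first 21 eligible values, up to n = 73, all satisfy the conclusion.
n = 79: τ(79) = 2; 79 ≥ 77.
So n = 79 is the smallest counterexample.

n = 79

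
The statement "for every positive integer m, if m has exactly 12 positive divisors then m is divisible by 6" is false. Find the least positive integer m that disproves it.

m = 60: τ(60) = 12; 60 mod 6 = 0.
m = 72: τ(72) = 12; 72 mod 6 = 0.
m = 84: τ(84) = 12; 84 mod 6 = 0.
m = 90: τ(90) = 12; 90 mod 6 = 0.
m = 96: τ(96) = 12; 96 mod 6 = 0.
m = 108: τ(108) = 12; 108 mod 6 = 0.
m = 126: τ(126) = 12; 126 mod 6 = 0.
m = 132: τ(132) = 12; 132 mod 6 = 0.
m = 140: τ(140) = 12; 140 mod 6 = 2.
So m = 140 is the smallest counterexample.

m = 140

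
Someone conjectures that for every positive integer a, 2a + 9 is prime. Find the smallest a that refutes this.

a = 3

a = 1: 2a + 9 = 11, prime.
a = 2: 2a + 9 = 13, prime.
a = 3: 2a + 9 = 15 = 3 × 5, composite.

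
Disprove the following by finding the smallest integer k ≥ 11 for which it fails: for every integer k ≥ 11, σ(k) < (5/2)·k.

k = 24

For k = 11, 12, 13, 14, …, 21, 22, 23 the conclusion holds.
k = 24: σ(24) = 60; 60 ≥ 60.
Thus k = 24 disproves the claim, and no smaller k works.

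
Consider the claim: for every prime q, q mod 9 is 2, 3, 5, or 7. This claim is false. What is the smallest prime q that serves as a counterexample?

We need the least prime q for which the claim fails.
q = 2: 2 mod 9 = 2.
q = 3: 3 mod 9 = 3.
q = 5: 5 mod 9 = 5.
q = 7: 7 mod 9 = 7.
q = 11: 11 mod 9 = 2.
q = 13: 13 mod 9 = 4 — not in {2, 3, 5, 7}.
Thus q = 13 disproves the claim, and no smaller q works.

q = 13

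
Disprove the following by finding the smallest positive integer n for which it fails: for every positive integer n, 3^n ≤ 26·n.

n = 5

n = 1: 3^n = 3 and 26·n = 26, so 3 ≤ 26.
n = 2: 3^n = 9 and 26·n = 52, so 9 ≤ 52.
n = 3: 3^n = 27 and 26·n = 78, so 27 ≤ 78.
n = 4: 3^n = 81 and 26·n = 104, so 81 ≤ 104.
n = 5: 3^n = 243 and 26·n = 130, so 243 > 130.
Thus n = 5 disproves the claim, and no smaller n works.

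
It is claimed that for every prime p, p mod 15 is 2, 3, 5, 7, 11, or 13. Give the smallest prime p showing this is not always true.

p = 2: 2 mod 15 = 2.
p = 3: 3 mod 15 = 3.
p = 5: 5 mod 15 = 5.
p = 7: 7 mod 15 = 7.
p = 11: 11 mod 15 = 11.
p = 13: 13 mod 15 = 13.
p = 17: 17 mod 15 = 2.
p = 19: 19 mod 15 = 4 — not in {2, 3, 5, 7, 11, 13}.

p = 19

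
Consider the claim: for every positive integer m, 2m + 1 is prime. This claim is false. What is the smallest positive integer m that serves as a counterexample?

m = 4

m = 1: 2m + 1 = 3, prime.
m = 2: 2m + 1 = 5, prime.
m = 3: 2m + 1 = 7, prime.
m = 4: 2m + 1 = 9 = 3 × 3, composite.
Hence m = 4 is a counterexample.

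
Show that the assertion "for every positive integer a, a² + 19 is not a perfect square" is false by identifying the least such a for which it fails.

a = 9

a = 1: 1² + 19 = 20, not a perfect square.
a = 2: 2² + 19 = 23, not a perfect square.
a = 3: 3² + 19 = 28, not a perfect square.
a = 4: 4² + 19 = 35, not a perfect square.
a = 5: 5² + 19 = 44, not a perfect square.
a = 6: 6² + 19 = 55, not a perfect square.
a = 7: 7² + 19 = 68, not a perfect square.
a = 8: 8² + 19 = 83, not a perfect square.
a = 9: 9² + 19 = 100 = 10², a perfect square.
So a = 9 is the smallest counterexample.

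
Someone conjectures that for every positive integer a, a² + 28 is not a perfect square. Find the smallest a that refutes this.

a = 6

Check each positive integer a in order until a² + 28 is a perfect square.
The first 5 eligible values, up to a = 5, all satisfy the conclusion.
a = 6: 6² + 28 = 64 = 8², a perfect square.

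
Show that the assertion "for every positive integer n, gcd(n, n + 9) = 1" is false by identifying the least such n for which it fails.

n = 3

For n = 1, 2 the conclusion holds.
n = 3: gcd(3, 12) = 3.
Hence n = 3 is a counterexample.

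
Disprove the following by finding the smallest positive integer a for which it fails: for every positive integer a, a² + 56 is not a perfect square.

Check each positive integer a in order until a² + 56 is a perfect square.
The first 4 eligible values, up to a = 4, all satisfy the conclusion.
a = 5: 5² + 56 = 81 = 9², a perfect square.
Thus a = 5 disproves the claim, and no smaller a works.

a = 5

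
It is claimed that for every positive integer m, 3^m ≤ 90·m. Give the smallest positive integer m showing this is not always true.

A counterexample is any positive integer m such that 3^m > 90·m; we check each in order.
m = 1: 3^m = 3 and 90·m = 90, so 3 ≤ 90.
m = 2: 3^m = 9 and 90·m = 180, so 9 ≤ 180.
m = 3: 3^m = 27 and 90·m = 270, so 27 ≤ 270.
m = 4: 3^m = 81 and 90·m = 360, so 81 ≤ 360.
m = 5: 3^m = 243 and 90·m = 450, so 243 ≤ 450.
m = 6: 3^m = 729 and 90·m = 540, so 729 > 540.

m = 6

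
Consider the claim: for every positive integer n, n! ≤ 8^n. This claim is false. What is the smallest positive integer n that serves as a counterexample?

n = 20

Check each positive integer n in order until n! > 8^n.
For n = 1, 2, 3, 4, …, 17, 18, 19 the conclusion holds.
n = 20: n! = 2432902008176640000 and 8^n = 1152921504606846976, so 2432902008176640000 > 1152921504606846976.
Hence n = 20 is a counterexample.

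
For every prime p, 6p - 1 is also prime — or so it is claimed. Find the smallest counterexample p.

p = 11

The first 4 eligible values, up to p = 7, all satisfy the conclusion.
p = 11: 6p - 1 = 65 = 5 × 13, not prime.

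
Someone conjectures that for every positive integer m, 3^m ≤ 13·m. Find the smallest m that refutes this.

m = 4

For m = 1, 2, 3 the conclusion holds.
m = 4: 3^m = 81 and 13·m = 52, so 81 > 52.
So m = 4 is the smallest counterexample.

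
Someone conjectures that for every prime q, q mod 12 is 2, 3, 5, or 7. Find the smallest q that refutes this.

q = 11

We need the least prime q for which the claim fails.
q = 2: 2 mod 12 = 2.
q = 3: 3 mod 12 = 3.
q = 5: 5 mod 12 = 5.
q = 7: 7 mod 12 = 7.
q = 11: 11 mod 12 = 11 — not in {2, 3, 5, 7}.
So q = 11 is the smallest counterexample.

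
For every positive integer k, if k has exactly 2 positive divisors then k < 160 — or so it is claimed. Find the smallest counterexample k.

Check each positive integer k in order until k has exactly 2 positive divisors but the claim fails.
For k = 2, 3, 5, 7, …, 149, 151, 157 the conclusion holds.
k = 163: τ(163) = 2; 163 ≥ 160.
Thus k = 163 disproves the claim, and no smaller k works.

k = 163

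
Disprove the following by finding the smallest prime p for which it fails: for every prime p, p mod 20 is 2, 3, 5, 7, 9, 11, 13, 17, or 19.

p = 41

We need the least prime p for which the claim fails.
For p = 2, 3, 5, 7, …, 29, 31, 37 the conclusion holds.
p = 41: 41 mod 20 = 1 — not in {2, 3, 5, 7, 9, 11, 13, 17, 19}.
So p = 41 is the smallest counterexample.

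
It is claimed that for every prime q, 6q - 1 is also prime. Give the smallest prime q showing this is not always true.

We need the least prime q for which 6q - 1 is not prime.
q = 2: 6q - 1 = 11, prime.
q = 3: 6q - 1 = 17, prime.
q = 5: 6q - 1 = 29, prime.
q = 7: 6q - 1 = 41, prime.
q = 11: 6q - 1 = 65 = 5 × 13, not prime.

q = 11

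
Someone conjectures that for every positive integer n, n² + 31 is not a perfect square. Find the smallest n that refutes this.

n = 15

Check each positive integer n in order until n² + 31 is a perfect square.
For n = 1, 2, 3, 4, …, 12, 13, 14 the conclusion holds.
n = 15: 15² + 31 = 256 = 16², a perfect square.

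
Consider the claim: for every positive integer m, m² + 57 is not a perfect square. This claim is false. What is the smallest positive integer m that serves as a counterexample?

The first 7 eligible values, up to m = 7, all satisfy the conclusion.
m = 8: 8² + 57 = 121 = 11², a perfect square.
So m = 8 is the smallest counterexample.

m = 8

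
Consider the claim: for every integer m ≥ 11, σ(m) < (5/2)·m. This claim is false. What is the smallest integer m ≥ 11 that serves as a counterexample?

m = 24

For m = 11, 12, 13, 14, …, 21, 22, 23 the conclusion holds.
m = 24: σ(24) = 60; 60 ≥ 60.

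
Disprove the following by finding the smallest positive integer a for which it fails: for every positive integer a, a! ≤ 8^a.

a = 20

For a = 1, 2, 3, 4, …, 17, 18, 19 the conclusion holds.
a = 20: a! = 2432902008176640000 and 8^a = 1152921504606846976, so 2432902008176640000 > 1152921504606846976.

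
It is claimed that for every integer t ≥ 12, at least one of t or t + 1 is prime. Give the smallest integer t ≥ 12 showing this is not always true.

t = 14

We need the least integer t ≥ 12 for which t, t + 1 are both composite.
For t = 12, 13 the conclusion holds.
t = 14: 14 = 2 × 7; 15 = 3 × 5 — both composite.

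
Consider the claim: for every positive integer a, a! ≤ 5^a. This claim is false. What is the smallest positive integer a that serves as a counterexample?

a = 12

For a = 1, 2, 3, 4, …, 9, 10, 11 the conclusion holds.
a = 12: a! = 479001600 and 5^a = 244140625, so 479001600 > 244140625.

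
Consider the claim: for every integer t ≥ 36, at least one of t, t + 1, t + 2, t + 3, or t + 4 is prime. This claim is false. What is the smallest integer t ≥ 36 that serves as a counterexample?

The first 12 eligible values, up to t = 47, all satisfy the conclusion.
t = 48: 48 = 2 × 24; 49 = 7 × 7; 50 = 2 × 25; 51 = 3 × 17; 52 = 2 × 26 — all composite.

t = 48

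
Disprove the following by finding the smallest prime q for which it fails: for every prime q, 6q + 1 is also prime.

q = 19

q = 2: 6q + 1 = 13, prime.
q = 3: 6q + 1 = 19, prime.
q = 5: 6q + 1 = 31, prime.
q = 7: 6q + 1 = 43, prime.
q = 11: 6q + 1 = 67, prime.
q = 13: 6q + 1 = 79, prime.
q = 17: 6q + 1 = 103, prime.
q = 19: 6q + 1 = 115 = 5 × 23, not prime.
Thus q = 19 disproves the claim, and no smaller q works.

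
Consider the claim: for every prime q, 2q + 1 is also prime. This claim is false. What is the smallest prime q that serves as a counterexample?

q = 2: 2q + 1 = 5, prime.
q = 3: 2q + 1 = 7, prime.
q = 5: 2q + 1 = 11, prime.
q = 7: 2q + 1 = 15 = 3 × 5, not prime.
Thus q = 7 disproves the claim, and no smaller q works.

q = 7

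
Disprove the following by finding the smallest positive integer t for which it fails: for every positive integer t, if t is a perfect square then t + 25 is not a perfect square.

We need the least positive integer t for which t is a perfect square but t + 25 is a perfect square.
The first 11 eligible values, up to t = 121, all satisfy the conclusion.
t = 144: 144 = 12² and 144 + 25 = 169 = 13².

t = 144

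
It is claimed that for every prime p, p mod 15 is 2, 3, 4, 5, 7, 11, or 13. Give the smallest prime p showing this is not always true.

The first 8 eligible values, up to p = 19, all satisfy the conclusion.
p = 23: 23 mod 15 = 8 — not in {2, 3, 4, 5, 7, 11, 13}.

p = 23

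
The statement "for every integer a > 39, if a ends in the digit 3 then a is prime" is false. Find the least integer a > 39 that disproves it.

A counterexample is any integer a > 39 such that a ends in the digit 3 but a is not prime; we check each in order.
a = 43: 43 ends in 3 and is prime.
a = 53: 53 ends in 3 and is prime.
a = 63: 63 ends in 3; 63 = 3 × 21, composite.
Thus a = 63 disproves the claim, and no smaller a works.

a = 63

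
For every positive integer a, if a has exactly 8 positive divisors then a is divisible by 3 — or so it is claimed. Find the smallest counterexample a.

a = 24: τ(24) = 8; 24 mod 3 = 0.
a = 30: τ(30) = 8; 30 mod 3 = 0.
a = 40: τ(40) = 8; 40 mod 3 = 1.

a = 40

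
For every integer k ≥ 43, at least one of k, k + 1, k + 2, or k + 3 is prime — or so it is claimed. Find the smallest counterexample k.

Check each integer k ≥ 43 in order until k, k + 1, k + 2, k + 3 are all composite.
k = 43: 43 is prime.
k = 44: 47 is prime.
k = 45: 47 is prime.
k = 46: 47 is prime.
k = 47: 47 is prime.
k = 48: 48 = 2 × 24; 49 = 7 × 7; 50 = 2 × 25; 51 = 3 × 17 — all composite.
So k = 48 is the smallest counterexample.

k = 48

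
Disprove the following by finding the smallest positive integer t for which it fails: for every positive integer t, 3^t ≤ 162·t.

t = 7

A counterexample is any positive integer t such that 3^t > 162·t; we check each in order.
For t = 1, 2, 3, 4, 5, 6 the conclusion holds.
t = 7: 3^t = 2187 and 162·t = 1134, so 2187 > 1134.
Thus t = 7 disproves the claim, and no smaller t works.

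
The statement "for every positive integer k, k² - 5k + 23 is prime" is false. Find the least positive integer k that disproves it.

Check each positive integer k in order until k² - 5k + 23 is not prime.
For k = 1, 2, 3, 4, …, 16, 17, 18 the conclusion holds.
k = 19: k² - 5k + 23 = 289 = 17 × 17, composite.
So k = 19 is the smallest counterexample.

k = 19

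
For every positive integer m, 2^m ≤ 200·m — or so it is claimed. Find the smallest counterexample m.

m = 12

A counterexample is any positive integer m such that 2^m > 200·m; we check each in order.
For m = 1, 2, 3, 4, …, 9, 10, 11 the conclusion holds.
m = 12: 2^m = 4096 and 200·m = 2400, so 4096 > 2400.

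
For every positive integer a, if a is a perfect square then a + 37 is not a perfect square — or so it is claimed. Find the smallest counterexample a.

a = 324

We need the least positive integer a for which a is a perfect square but a + 37 is a perfect square.
The first 17 eligible values, up to a = 289, all satisfy the conclusion.
a = 324: 324 = 18² and 324 + 37 = 361 = 19².
Hence a = 324 is a counterexample.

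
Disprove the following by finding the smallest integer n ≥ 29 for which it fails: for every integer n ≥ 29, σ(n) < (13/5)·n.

n = 60

A counterexample is any integer n ≥ 29 such that the claim fails; we check each in order.
For n = 29, 30, 31, 32, …, 57, 58, 59 the conclusion holds.
n = 60: σ(60) = 168; 168 ≥ 156.
Thus n = 60 disproves the claim, and no smaller n works.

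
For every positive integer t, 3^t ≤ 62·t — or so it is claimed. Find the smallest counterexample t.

t = 6

We need the least positive integer t for which 3^t > 62·t.
For t = 1, 2, 3, 4, 5 the conclusion holds.
t = 6: 3^t = 729 and 62·t = 372, so 729 > 372.
Thus t = 6 disproves the claim, and no smaller t works.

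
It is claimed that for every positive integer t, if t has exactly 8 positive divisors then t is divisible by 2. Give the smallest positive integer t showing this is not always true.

t = 105

For t = 24, 30, 40, 42, …, 88, 102, 104 the conclusion holds.
t = 105: τ(105) = 8; 105 mod 2 = 1.
So t = 105 is the smallest counterexample.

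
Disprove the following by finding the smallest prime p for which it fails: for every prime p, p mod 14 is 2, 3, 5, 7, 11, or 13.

p = 23

A counterexample is any prime p such that the claim fails; we check each in order.
p = 2: 2 mod 14 = 2.
p = 3: 3 mod 14 = 3.
p = 5: 5 mod 14 = 5.
p = 7: 7 mod 14 = 7.
p = 11: 11 mod 14 = 11.
p = 13: 13 mod 14 = 13.
p = 17: 17 mod 14 = 3.
p = 19: 19 mod 14 = 5.
p = 23: 23 mod 14 = 9 — not in {2, 3, 5, 7, 11, 13}.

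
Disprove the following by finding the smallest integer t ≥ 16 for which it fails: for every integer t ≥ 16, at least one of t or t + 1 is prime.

t = 20

Check each integer t ≥ 16 in order until t, t + 1 are both composite.
t = 16: 17 is prime.
t = 17: 17 is prime.
t = 18: 19 is prime.
t = 19: 19 is prime.
t = 20: 20 = 2 × 10; 21 = 3 × 7 — both composite.
So t = 20 is the smallest counterexample.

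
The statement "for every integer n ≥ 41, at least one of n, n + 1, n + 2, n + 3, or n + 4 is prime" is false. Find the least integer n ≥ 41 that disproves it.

For n = 41, 42, 43, 44, 45, 46, 47 the conclusion holds.
n = 48: 48 = 2 × 24; 49 = 7 × 7; 50 = 2 × 25; 51 = 3 × 17; 52 = 2 × 26 — all composite.

n = 48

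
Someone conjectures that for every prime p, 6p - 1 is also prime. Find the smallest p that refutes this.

p = 11

A counterexample is any prime p such that 6p - 1 is not prime; we check each in order.
The first 4 eligible values, up to p = 7, all satisfy the conclusion.
p = 11: 6p - 1 = 65 = 5 × 13, not prime.
Hence p = 11 is a counterexample.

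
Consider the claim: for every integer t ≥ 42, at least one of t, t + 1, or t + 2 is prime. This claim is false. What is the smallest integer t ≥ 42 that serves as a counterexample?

t = 44

t = 42: 43 is prime.
t = 43: 43 is prime.
t = 44: 44 = 2 × 22; 45 = 3 × 15; 46 = 2 × 23 — all composite.
Hence t = 44 is a counterexample.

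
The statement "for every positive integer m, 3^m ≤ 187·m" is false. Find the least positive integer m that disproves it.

m = 7

m = 1: 3^m = 3 and 187·m = 187, so 3 ≤ 187.
m = 2: 3^m = 9 and 187·m = 374, so 9 ≤ 374.
m = 3: 3^m = 27 and 187·m = 561, so 27 ≤ 561.
m = 4: 3^m = 81 and 187·m = 748, so 81 ≤ 748.
m = 5: 3^m = 243 and 187·m = 935, so 243 ≤ 935.
m = 6: 3^m = 729 and 187·m = 1122, so 729 ≤ 1122.
m = 7: 3^m = 2187 and 187·m = 1309, so 2187 > 1309.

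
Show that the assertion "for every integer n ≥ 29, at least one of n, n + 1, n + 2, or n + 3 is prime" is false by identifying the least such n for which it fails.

n = 32

We need the least integer n ≥ 29 for which n, n + 1, n + 2, n + 3 are all composite.
For n = 29, 30, 31 the conclusion holds.
n = 32: 32 = 2 × 16; 33 = 3 × 11; 34 = 2 × 17; 35 = 5 × 7 — all composite.
Hence n = 32 is a counterexample.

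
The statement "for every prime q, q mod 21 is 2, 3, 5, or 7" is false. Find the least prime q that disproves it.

q = 11

A counterexample is any prime q such that the claim fails; we check each in order.
For q = 2, 3, 5, 7 the conclusion holds.
q = 11: 11 mod 21 = 11 — not in {2, 3, 5, 7}.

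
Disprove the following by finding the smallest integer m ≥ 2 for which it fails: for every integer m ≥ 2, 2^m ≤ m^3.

m = 10

We need the least integer m ≥ 2 for which 2^m > m^3.
m = 2: 2^m = 4 and m^3 = 8, so 4 ≤ 8.
m = 3: 2^m = 8 and m^3 = 27, so 8 ≤ 27.
m = 4: 2^m = 16 and m^3 = 64, so 16 ≤ 64.
m = 5: 2^m = 32 and m^3 = 125, so 32 ≤ 125.
m = 6: 2^m = 64 and m^3 = 216, so 64 ≤ 216.
m = 7: 2^m = 128 and m^3 = 343, so 128 ≤ 343.
m = 8: 2^m = 256 and m^3 = 512, so 256 ≤ 512.
m = 9: 2^m = 512 and m^3 = 729, so 512 ≤ 729.
m = 10: 2^m = 1024 and m^3 = 1000, so 1024 > 1000.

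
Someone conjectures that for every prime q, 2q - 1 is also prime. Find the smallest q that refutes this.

q = 2: 2q - 1 = 3, prime.
q = 3: 2q - 1 = 5, prime.
q = 5: 2q - 1 = 9 = 3 × 3, not prime.
Hence q = 5 is a counterexample.

q = 5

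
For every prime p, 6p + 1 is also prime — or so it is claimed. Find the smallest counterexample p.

p = 19

Check each prime p in order until 6p + 1 is not prime.
The first 7 eligible values, up to p = 17, all satisfy the conclusion.
p = 19: 6p + 1 = 115 = 5 × 23, not prime.
Thus p = 19 disproves the claim, and no smaller p works.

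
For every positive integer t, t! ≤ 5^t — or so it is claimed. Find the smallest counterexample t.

t = 12

Check each positive integer t in order until t! > 5^t.
For t = 1, 2, 3, 4, …, 9, 10, 11 the conclusion holds.
t = 12: t! = 479001600 and 5^t = 244140625, so 479001600 > 244140625.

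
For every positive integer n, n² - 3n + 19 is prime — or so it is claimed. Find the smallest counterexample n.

Check each positive integer n in order until n² - 3n + 19 is not prime.
For n = 1, 2, 3, 4, …, 15, 16, 17 the conclusion holds.
n = 18: n² - 3n + 19 = 289 = 17 × 17, composite.
Hence n = 18 is a counterexample.

n = 18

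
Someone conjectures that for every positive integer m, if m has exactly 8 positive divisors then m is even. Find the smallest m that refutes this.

Check each positive integer m in order until m has exactly 8 positive divisors but m is odd.
The first 12 eligible values, up to m = 104, all satisfy the conclusion.
m = 105: divisors of 105: 1, 3, 5, 7, 15, 21, 35, 105; 105 is odd.

m = 105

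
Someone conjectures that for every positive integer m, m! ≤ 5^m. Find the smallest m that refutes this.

m = 12

A counterexample is any positive integer m such that m! > 5^m; we check each in order.
The first 11 eligible values, up to m = 11, all satisfy the conclusion.
m = 12: m! = 479001600 and 5^m = 244140625, so 479001600 > 244140625.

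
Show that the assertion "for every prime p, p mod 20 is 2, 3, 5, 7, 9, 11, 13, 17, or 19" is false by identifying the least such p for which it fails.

p = 41

For p = 2, 3, 5, 7, …, 29, 31, 37 the conclusion holds.
p = 41: 41 mod 20 = 1 — not in {2, 3, 5, 7, 9, 11, 13, 17, 19}.
Thus p = 41 disproves the claim, and no smaller p works.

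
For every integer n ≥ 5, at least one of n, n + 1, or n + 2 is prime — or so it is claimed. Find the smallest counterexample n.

n = 8

We need the least integer n ≥ 5 for which n, n + 1, n + 2 are all composite.
For n = 5, 6, 7 the conclusion holds.
n = 8: 8 = 2 × 4; 9 = 3 × 3; 10 = 2 × 5 — all composite.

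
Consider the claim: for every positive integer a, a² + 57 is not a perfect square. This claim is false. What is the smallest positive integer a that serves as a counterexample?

a = 8

We need the least positive integer a for which a² + 57 is a perfect square.
The first 7 eligible values, up to a = 7, all satisfy the conclusion.
a = 8: 8² + 57 = 121 = 11², a perfect square.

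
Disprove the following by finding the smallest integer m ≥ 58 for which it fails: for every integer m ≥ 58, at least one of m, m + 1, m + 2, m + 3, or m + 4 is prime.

m = 62

Check each integer m ≥ 58 in order until m, m + 1, m + 2, m + 3, m + 4 are all composite.
The first 4 eligible values, up to m = 61, all satisfy the conclusion.
m = 62: 62 = 2 × 31; 63 = 3 × 21; 64 = 2 × 32; 65 = 5 × 13; 66 = 2 × 33 — all composite.
Thus m = 62 disproves the claim, and no smaller m works.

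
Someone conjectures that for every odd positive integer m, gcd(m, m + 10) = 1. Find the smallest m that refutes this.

For m = 1, 3 the conclusion holds.
m = 5: gcd(5, 15) = 5.

m = 5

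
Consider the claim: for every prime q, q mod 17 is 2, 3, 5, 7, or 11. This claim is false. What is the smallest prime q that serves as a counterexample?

For q = 2, 3, 5, 7, 11 the conclusion holds.
q = 13: 13 mod 17 = 13 — not in {2, 3, 5, 7, 11}.
So q = 13 is the smallest counterexample.

q = 13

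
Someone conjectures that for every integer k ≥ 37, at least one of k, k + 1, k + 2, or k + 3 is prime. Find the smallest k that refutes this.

For k = 37, 38, 39, 40, …, 45, 46, 47 the conclusion holds.
k = 48: 48 = 2 × 24; 49 = 7 × 7; 50 = 2 × 25; 51 = 3 × 17 — all composite.

k = 48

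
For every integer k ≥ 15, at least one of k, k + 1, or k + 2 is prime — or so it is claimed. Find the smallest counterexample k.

k = 15: 17 is prime.
k = 16: 17 is prime.
k = 17: 17 is prime.
k = 18: 19 is prime.
k = 19: 19 is prime.
k = 20: 20 = 2 × 10; 21 = 3 × 7; 22 = 2 × 11 — all composite.

k = 20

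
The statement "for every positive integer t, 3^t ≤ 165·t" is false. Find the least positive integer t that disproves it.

t = 7

t = 1: 3^t = 3 and 165·t = 165, so 3 ≤ 165.
t = 2: 3^t = 9 and 165·t = 330, so 9 ≤ 330.
t = 3: 3^t = 27 and 165·t = 495, so 27 ≤ 495.
t = 4: 3^t = 81 and 165·t = 660, so 81 ≤ 660.
t = 5: 3^t = 243 and 165·t = 825, so 243 ≤ 825.
t = 6: 3^t = 729 and 165·t = 990, so 729 ≤ 990.
t = 7: 3^t = 2187 and 165·t = 1155, so 2187 > 1155.
So t = 7 is the smallest counterexample.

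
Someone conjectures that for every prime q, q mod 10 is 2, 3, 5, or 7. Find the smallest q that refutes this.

Check each prime q in order until the claim fails.
q = 2: 2 mod 10 = 2.
q = 3: 3 mod 10 = 3.
q = 5: 5 mod 10 = 5.
q = 7: 7 mod 10 = 7.
q = 11: 11 mod 10 = 1 — not in {2, 3, 5, 7}.

q = 11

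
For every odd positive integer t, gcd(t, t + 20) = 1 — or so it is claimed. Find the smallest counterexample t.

t = 5

We need the least odd positive integer t for which gcd(t, t + 20) > 1.
t = 1: gcd(1, 21) = 1.
t = 3: gcd(3, 23) = 1.
t = 5: gcd(5, 25) = 5.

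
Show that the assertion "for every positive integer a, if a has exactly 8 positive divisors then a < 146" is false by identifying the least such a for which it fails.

Check each positive integer a in order until a has exactly 8 positive divisors but the claim fails.
The first 20 eligible values, up to a = 138, all satisfy the conclusion.
a = 152: τ(152) = 8; 152 ≥ 146.
Hence a = 152 is a counterexample.

a = 152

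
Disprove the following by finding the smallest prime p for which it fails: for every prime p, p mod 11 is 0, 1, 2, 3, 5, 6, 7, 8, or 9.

p = 37

For p = 2, 3, 5, 7, …, 23, 29, 31 the conclusion holds.
p = 37: 37 mod 11 = 4 — not in {0, 1, 2, 3, 5, 6, 7, 8, 9}.
Hence p = 37 is a counterexample.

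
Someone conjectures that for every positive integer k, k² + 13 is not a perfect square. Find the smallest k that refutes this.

Check each positive integer k in order until k² + 13 is a perfect square.
k = 1: 1² + 13 = 14, not a perfect square.
k = 2: 2² + 13 = 17, not a perfect square.
k = 3: 3² + 13 = 22, not a perfect square.
k = 4: 4² + 13 = 29, not a perfect square.
k = 5: 5² + 13 = 38, not a perfect square.
k = 6: 6² + 13 = 49 = 7², a perfect square.
Thus k = 6 disproves the claim, and no smaller k works.

k = 6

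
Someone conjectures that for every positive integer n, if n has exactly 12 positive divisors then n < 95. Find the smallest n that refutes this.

A counterexample is any positive integer n such that n has exactly 12 positive divisors but the claim fails; we check each in order.
The first 4 eligible values, up to n = 90, all satisfy the conclusion.
n = 96: τ(96) = 12; 96 ≥ 95.

n = 96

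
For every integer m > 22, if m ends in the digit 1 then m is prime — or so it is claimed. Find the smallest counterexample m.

m = 51

A counterexample is any integer m > 22 such that m ends in the digit 1 but m is not prime; we check each in order.
m = 31: 31 ends in 1 and is prime.
m = 41: 41 ends in 1 and is prime.
m = 51: 51 ends in 1; 51 = 3 × 17, composite.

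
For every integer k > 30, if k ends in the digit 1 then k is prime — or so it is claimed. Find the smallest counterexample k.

We need the least integer k > 30 for which k ends in the digit 1 but k is not prime.
k = 31: 31 ends in 1 and is prime.
k = 41: 41 ends in 1 and is prime.
k = 51: 51 ends in 1; 51 = 3 × 17, composite.
Thus k = 51 disproves the claim, and no smaller k works.

k = 51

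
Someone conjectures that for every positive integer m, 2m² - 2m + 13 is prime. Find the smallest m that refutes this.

Check each positive integer m in order until 2m² - 2m + 13 is not prime.
m = 1: 2m² - 2m + 13 = 13, prime.
m = 2: 2m² - 2m + 13 = 17, prime.
m = 3: 2m² - 2m + 13 = 25 = 5 × 5, composite.
So m = 3 is the smallest counterexample.

m = 3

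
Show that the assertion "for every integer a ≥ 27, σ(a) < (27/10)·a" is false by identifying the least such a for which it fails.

A counterexample is any integer a ≥ 27 such that the claim fails; we check each in order.
For a = 27, 28, 29, 30, …, 57, 58, 59 the conclusion holds.
a = 60: σ(60) = 168; 168 ≥ 162.

a = 60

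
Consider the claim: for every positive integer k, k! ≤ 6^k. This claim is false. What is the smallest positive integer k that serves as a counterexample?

The first 13 eligible values, up to k = 13, all satisfy the conclusion.
k = 14: k! = 87178291200 and 6^k = 78364164096, so 87178291200 > 78364164096.
So k = 14 is the smallest counterexample.

k = 14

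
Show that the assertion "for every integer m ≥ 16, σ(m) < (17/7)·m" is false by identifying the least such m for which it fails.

The first 8 eligible values, up to m = 23, all satisfy the conclusion.
m = 24: σ(24) = 60; 60 ≥ 408/7.
Thus m = 24 disproves the claim, and no smaller m works.

m = 24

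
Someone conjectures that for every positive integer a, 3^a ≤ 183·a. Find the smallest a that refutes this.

We need the least positive integer a for which 3^a > 183·a.
The first 6 eligible values, up to a = 6, all satisfy the conclusion.
a = 7: 3^a = 2187 and 183·a = 1281, so 2187 > 1281.
Thus a = 7 disproves the claim, and no smaller a works.

a = 7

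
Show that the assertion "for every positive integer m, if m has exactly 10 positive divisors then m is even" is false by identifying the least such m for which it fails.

The first 9 eligible values, up to m = 368, all satisfy the conclusion.
m = 405: divisors of 405: 10 divisors; 405 is odd.

m = 405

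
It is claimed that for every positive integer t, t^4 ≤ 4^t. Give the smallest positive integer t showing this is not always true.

t = 3

t = 1: t^4 = 1 and 4^t = 4, so 1 ≤ 4.
t = 2: t^4 = 16 and 4^t = 16, so 16 ≤ 16.
t = 3: t^4 = 81 and 4^t = 64, so 81 > 64.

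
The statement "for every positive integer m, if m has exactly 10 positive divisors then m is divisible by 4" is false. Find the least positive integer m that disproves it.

m = 162

We need the least positive integer m for which m has exactly 10 positive divisors but m is not divisible by 4.
For m = 48, 80, 112 the conclusion holds.
m = 162: τ(162) = 10; 162 mod 4 = 2.
So m = 162 is the smallest counterexample.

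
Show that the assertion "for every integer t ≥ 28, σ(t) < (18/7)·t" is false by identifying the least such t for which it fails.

t = 48

The first 20 eligible values, up to t = 47, all satisfy the conclusion.
t = 48: σ(48) = 124; 124 ≥ 864/7.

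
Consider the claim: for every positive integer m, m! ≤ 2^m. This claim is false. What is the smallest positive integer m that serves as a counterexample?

m = 1: m! = 1 and 2^m = 2, so 1 ≤ 2.
m = 2: m! = 2 and 2^m = 4, so 2 ≤ 4.
m = 3: m! = 6 and 2^m = 8, so 6 ≤ 8.
m = 4: m! = 24 and 2^m = 16, so 24 > 16.

m = 4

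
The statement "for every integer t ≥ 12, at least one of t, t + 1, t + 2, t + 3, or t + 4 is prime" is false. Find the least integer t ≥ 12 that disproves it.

We need the least integer t ≥ 12 for which t, t + 1, t + 2, t + 3, t + 4 are all composite.
For t = 12, 13, 14, 15, …, 21, 22, 23 the conclusion holds.
t = 24: 24 = 2 × 12; 25 = 5 × 5; 26 = 2 × 13; 27 = 3 × 9; 28 = 2 × 14 — all composite.
So t = 24 is the smallest counterexample.

t = 24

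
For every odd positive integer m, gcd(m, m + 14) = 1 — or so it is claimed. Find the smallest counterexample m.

We need the least odd positive integer m for which gcd(m, m + 14) > 1.
For m = 1, 3, 5 the conclusion holds.
m = 7: gcd(7, 21) = 7.
Hence m = 7 is a counterexample.

m = 7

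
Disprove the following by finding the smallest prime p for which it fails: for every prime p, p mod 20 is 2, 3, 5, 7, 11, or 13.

A counterexample is any prime p such that the claim fails; we check each in order.
The first 6 eligible values, up to p = 13, all satisfy the conclusion.
p = 17: 17 mod 20 = 17 — not in {2, 3, 5, 7, 11, 13}.
So p = 17 is the smallest counterexample.

p = 17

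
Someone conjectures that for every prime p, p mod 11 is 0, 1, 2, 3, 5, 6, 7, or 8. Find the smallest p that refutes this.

A counterexample is any prime p such that the claim fails; we check each in order.
The first 10 eligible values, up to p = 29, all satisfy the conclusion.
p = 31: 31 mod 11 = 9 — not in {0, 1, 2, 3, 5, 6, 7, 8}.
Hence p = 31 is a counterexample.

p = 31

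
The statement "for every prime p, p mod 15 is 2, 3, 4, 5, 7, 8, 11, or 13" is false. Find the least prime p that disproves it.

Check each prime p in order until the claim fails.
For p = 2, 3, 5, 7, 11, 13, 17, 19, 23 the conclusion holds.
p = 29: 29 mod 15 = 14 — not in {2, 3, 4, 5, 7, 8, 11, 13}.
So p = 29 is the smallest counterexample.

p = 29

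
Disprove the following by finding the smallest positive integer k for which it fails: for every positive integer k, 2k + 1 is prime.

For k = 1, 2, 3 the conclusion holds.
k = 4: 2k + 1 = 9 = 3 × 3, composite.
Thus k = 4 disproves the claim, and no smaller k works.

k = 4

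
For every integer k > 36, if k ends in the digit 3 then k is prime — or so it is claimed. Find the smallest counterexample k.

k = 63

Check each integer k > 36 in order until k ends in the digit 3 but k is not prime.
For k = 43, 53 the conclusion holds.
k = 63: 63 ends in 3; 63 = 3 × 21, composite.
So k = 63 is the smallest counterexample.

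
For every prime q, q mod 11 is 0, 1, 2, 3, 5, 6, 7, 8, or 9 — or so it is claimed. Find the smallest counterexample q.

q = 37

The first 11 eligible values, up to q = 31, all satisfy the conclusion.
q = 37: 37 mod 11 = 4 — not in {0, 1, 2, 3, 5, 6, 7, 8, 9}.
Hence q = 37 is a counterexample.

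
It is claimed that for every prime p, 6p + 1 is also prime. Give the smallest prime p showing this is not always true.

p = 2: 6p + 1 = 13, prime.
p = 3: 6p + 1 = 19, prime.
p = 5: 6p + 1 = 31, prime.
p = 7: 6p + 1 = 43, prime.
p = 11: 6p + 1 = 67, prime.
p = 13: 6p + 1 = 79, prime.
p = 17: 6p + 1 = 103, prime.
p = 19: 6p + 1 = 115 = 5 × 23, not prime.
So p = 19 is the smallest counterexample.

p = 19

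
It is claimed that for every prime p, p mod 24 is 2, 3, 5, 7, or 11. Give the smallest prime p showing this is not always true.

Check each prime p in order until the claim fails.
The first 5 eligible values, up to p = 11, all satisfy the conclusion.
p = 13: 13 mod 24 = 13 — not in {2, 3, 5, 7, 11}.
So p = 13 is the smallest counterexample.

p = 13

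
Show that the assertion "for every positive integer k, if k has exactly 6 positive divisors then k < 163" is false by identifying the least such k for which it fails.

k = 164

We need the least positive integer k for which k has exactly 6 positive divisors but the claim fails.
For k = 12, 18, 20, 28, …, 147, 148, 153 the conclusion holds.
k = 164: τ(164) = 6; 164 ≥ 163.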